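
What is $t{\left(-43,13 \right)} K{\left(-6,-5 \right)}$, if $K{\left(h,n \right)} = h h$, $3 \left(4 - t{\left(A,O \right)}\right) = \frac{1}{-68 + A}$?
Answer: $\frac{5332}{37} \approx 144.11$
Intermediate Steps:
$t{\left(A,O \right)} = 4 - \frac{1}{3 \left(-68 + A\right)}$
$K{\left(h,n \right)} = h^{2}$
$t{\left(-43,13 \right)} K{\left(-6,-5 \right)} = \frac{-817 + 12 \left(-43\right)}{3 \left(-68 - 43\right)} \left(-6\right)^{2} = \frac{-817 - 516}{3 \left(-111\right)} 36 = \frac{1}{3} \left(- \frac{1}{111}\right) \left(-1333\right) 36 = \frac{1333}{333} \cdot 36 = \frac{5332}{37}$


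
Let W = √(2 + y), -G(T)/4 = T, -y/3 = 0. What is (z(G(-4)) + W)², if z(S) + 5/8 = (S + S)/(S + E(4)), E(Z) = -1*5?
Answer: 55889/7744 + 201*√2/44 ≈ 13.677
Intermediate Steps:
y = 0 (y = -3*0 = 0)
E(Z) = -5
G(T) = -4*T
z(S) = -5/8 + 2*S/(-5 + S) (z(S) = -5/8 + (S + S)/(S - 5) = -5/8 + (2*S)/(-5 + S) = -5/8 + 2*S/(-5 + S))
W = √2 (W = √(2 + 0) = √2 ≈ 1.4142)
(z(G(-4)) + W)² = ((25 + 11*(-4*(-4)))/(8*(-5 - 4*(-4))) + √2)² = ((25 + 11*16)/(8*(-5 + 16)) + √2)² = ((⅛)*(25 + 176)/11 + √2)² = ((⅛)*(1/11)*201 + √2)² = (201/88 + √2)²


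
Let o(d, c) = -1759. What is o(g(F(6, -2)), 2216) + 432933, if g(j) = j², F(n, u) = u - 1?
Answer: 431174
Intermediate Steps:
F(n, u) = -1 + u
o(g(F(6, -2)), 2216) + 432933 = -1759 + 432933 = 431174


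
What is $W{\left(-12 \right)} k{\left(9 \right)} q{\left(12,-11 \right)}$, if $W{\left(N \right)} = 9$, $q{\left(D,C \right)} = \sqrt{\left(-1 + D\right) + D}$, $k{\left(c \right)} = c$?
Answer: $81 \sqrt{23} \approx 388.46$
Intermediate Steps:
$q{\left(D,C \right)} = \sqrt{-1 + 2 D}$
$W{\left(-12 \right)} k{\left(9 \right)} q{\left(12,-11 \right)} = 9 \cdot 9 \sqrt{-1 + 2 \cdot 12} = 81 \sqrt{-1 + 24} = 81 \sqrt{23}$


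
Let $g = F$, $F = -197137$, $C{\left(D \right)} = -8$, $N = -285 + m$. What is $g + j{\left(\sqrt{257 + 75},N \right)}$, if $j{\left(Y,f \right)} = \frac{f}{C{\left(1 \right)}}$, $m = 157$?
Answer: $-197121$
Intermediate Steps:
$N = -128$ ($N = -285 + 157 = -128$)
$j{\left(Y,f \right)} = - \frac{f}{8}$ ($j{\left(Y,f \right)} = \frac{f}{-8} = f \left(- \frac{1}{8}\right) = - \frac{f}{8}$)
$g = -197137$
$g + j{\left(\sqrt{257 + 75},N \right)} = -197137 - -16 = -197137 + 16 = -197121$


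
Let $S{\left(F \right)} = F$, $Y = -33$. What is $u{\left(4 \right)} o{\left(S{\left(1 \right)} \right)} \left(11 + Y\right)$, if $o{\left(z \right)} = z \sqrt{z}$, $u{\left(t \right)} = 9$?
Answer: $-198$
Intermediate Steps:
$o{\left(z \right)} = z^{\frac{3}{2}}$
$u{\left(4 \right)} o{\left(S{\left(1 \right)} \right)} \left(11 + Y\right) = 9 \cdot 1^{\frac{3}{2}} \left(11 - 33\right) = 9 \cdot 1 \left(-22\right) = 9 \left(-22\right) = -198$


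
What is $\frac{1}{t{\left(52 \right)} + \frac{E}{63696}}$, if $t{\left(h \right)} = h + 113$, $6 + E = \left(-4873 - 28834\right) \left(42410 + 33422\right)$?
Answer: $- \frac{31848}{1272779695} \approx -2.5022 \cdot 10^{-5}$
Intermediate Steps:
$E = -2556069230$ ($E = -6 + \left(-4873 - 28834\right) \left(42410 + 33422\right) = -6 - 2556069224 = -2556069230$)
$t{\left(h \right)} = 113 + h$
$\frac{1}{t{\left(52 \right)} + \frac{E}{63696}} = \frac{1}{\left(113 + 52\right) - \frac{2556069230}{63696}} = \frac{1}{165 - \frac{1278034615}{31848}} = \frac{1}{- \frac{1272779695}{31848}} = - \frac{31848}{1272779695}$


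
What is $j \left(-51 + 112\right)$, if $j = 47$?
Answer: $2867$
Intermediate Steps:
$j \left(-51 + 112\right) = 47 \left(-51 + 112\right) = 47 \cdot 61 = 2867$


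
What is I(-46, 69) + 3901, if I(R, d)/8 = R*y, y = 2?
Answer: 3165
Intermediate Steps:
I(R, d) = 16*R (I(R, d) = 8*(R*2) = 8*(2*R) = 16*R)
I(-46, 69) + 3901 = 16*(-46) + 3901 = -736 + 3901 = 3165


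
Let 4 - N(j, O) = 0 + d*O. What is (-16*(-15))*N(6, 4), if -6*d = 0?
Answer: 960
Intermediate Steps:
d = 0 (d = -⅙*0 = 0)
N(j, O) = 4 (N(j, O) = 4 - (0 + 0*O) = 4 - (0 + 0) = 4 - 1*0 = 4 + 0 = 4)
(-16*(-15))*N(6, 4) = -16*(-15)*4 = 240*4 = 960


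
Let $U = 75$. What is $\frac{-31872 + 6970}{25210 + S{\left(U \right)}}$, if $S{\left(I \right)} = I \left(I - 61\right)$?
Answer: $- \frac{12451}{13130} \approx -0.94829$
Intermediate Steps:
$S{\left(I \right)} = I \left(-61 + I\right)$
$\frac{-31872 + 6970}{25210 + S{\left(U \right)}} = \frac{-31872 + 6970}{25210 + 75 \left(-61 + 75\right)} = - \frac{24902}{25210 + 75 \cdot 14} = - \frac{24902}{25210 + 1050} = - \frac{24902}{26260} = \left(-24902\right) \frac{1}{26260} = - \frac{12451}{13130}$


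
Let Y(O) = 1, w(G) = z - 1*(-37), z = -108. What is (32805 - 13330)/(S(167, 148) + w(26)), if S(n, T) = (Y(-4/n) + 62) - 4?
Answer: -19475/12 ≈ -1622.9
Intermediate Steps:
w(G) = -71 (w(G) = -108 - 1*(-37) = -108 + 37 = -71)
S(n, T) = 59 (S(n, T) = (1 + 62) - 4 = 63 - 4 = 59)
(32805 - 13330)/(S(167, 148) + w(26)) = (32805 - 13330)/(59 - 71) = 19475/(-12) = 19475*(-1/12) = -19475/12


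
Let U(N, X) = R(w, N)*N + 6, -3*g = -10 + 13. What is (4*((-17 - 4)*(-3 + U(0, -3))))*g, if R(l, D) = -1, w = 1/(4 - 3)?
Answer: 252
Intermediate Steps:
w = 1 (w = 1/1 = 1)
g = -1 (g = -(-10 + 13)/3 = -⅓*3 = -1)
U(N, X) = 6 - N (U(N, X) = -N + 6 = 6 - N)
(4*((-17 - 4)*(-3 + U(0, -3))))*g = (4*((-17 - 4)*(-3 + (6 - 1*0))))*(-1) = (4*(-21*(-3 + (6 + 0))))*(-1) = (4*(-21*(-3 + 6)))*(-1) = (4*(-21*3))*(-1) = (4*(-63))*(-1) = -252*(-1) = 252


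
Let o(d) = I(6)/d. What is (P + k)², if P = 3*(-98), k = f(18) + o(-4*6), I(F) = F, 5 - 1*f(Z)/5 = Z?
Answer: 2064969/16 ≈ 1.2906e+5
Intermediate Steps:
f(Z) = 25 - 5*Z
o(d) = 6/d
k = -261/4 (k = (25 - 5*18) + 6/((-4*6)) = (25 - 90) + 6/(-24) = -65 + 6*(-1/24) = -65 - ¼ = -261/4 ≈ -65.250)
P = -294
(P + k)² = (-294 - 261/4)² = (-1437/4)² = 2064969/16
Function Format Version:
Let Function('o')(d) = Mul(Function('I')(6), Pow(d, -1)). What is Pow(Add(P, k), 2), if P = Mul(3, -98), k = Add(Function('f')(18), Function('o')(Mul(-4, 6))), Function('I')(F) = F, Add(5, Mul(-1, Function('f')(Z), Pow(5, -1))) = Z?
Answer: Rational(2064969, 16) ≈ 1.2906e+5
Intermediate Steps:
Function('f')(Z) = Add(25, Mul(-5, Z))
Function('o')(d) = Mul(6, Pow(d, -1))
k = Rational(-261, 4) (k = Add(Add(25, Mul(-5, 18)), Mul(6, Pow(Mul(-4, 6), -1))) = Add(Add(25, -90), Mul(6, Pow(-24, -1))) = Add(-65, Mul(6, Rational(-1, 24))) = Add(-65, Rational(-1, 4)) = Rational(-261, 4) ≈ -65.250)
P = -294
Pow(Add(P, k), 2) = Pow(Add(-294, Rational(-261, 4)), 2) = Pow(Rational(-1437, 4), 2) = Rational(2064969, 16)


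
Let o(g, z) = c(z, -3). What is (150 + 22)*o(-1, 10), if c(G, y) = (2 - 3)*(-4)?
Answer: 688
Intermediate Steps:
c(G, y) = 4 (c(G, y) = -1*(-4) = 4)
o(g, z) = 4
(150 + 22)*o(-1, 10) = (150 + 22)*4 = 172*4 = 688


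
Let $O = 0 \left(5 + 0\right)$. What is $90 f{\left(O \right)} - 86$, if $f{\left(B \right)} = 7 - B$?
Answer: $544$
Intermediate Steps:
$O = 0$ ($O = 0 \cdot 5 = 0$)
$90 f{\left(O \right)} - 86 = 90 \left(7 - 0\right) - 86 = 90 \left(7 + 0\right) - 86 = 90 \cdot 7 - 86 = 630 - 86 = 544$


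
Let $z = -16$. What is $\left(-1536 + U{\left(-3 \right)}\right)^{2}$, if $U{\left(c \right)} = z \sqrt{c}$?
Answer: $2358528 + 49152 i \sqrt{3} \approx 2.3585 \cdot 10^{6} + 85134.0 i$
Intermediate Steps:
$U{\left(c \right)} = - 16 \sqrt{c}$
$\left(-1536 + U{\left(-3 \right)}\right)^{2} = \left(-1536 - 16 \sqrt{-3}\right)^{2} = \left(-1536 - 16 i \sqrt{3}\right)^{2}$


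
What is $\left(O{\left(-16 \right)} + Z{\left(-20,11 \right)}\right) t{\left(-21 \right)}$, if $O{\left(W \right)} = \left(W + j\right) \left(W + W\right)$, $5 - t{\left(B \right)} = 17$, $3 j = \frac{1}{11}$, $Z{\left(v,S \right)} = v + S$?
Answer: $- \frac{66268}{11} \approx -6024.4$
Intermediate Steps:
$Z{\left(v,S \right)} = S + v$
$j = \frac{1}{33}$ ($j = \frac{1}{3 \cdot 11} = \frac{1}{3} \cdot \frac{1}{11} = \frac{1}{33} \approx 0.030303$)
$t{\left(B \right)} = -12$ ($t{\left(B \right)} = 5 - 17 = -12$)
$O{\left(W \right)} = 2 W \left(\frac{1}{33} + W\right)$ ($O{\left(W \right)} = \left(W + \frac{1}{33}\right) \left(W + W\right) = \left(\frac{1}{33} + W\right) 2 W = 2 W \left(\frac{1}{33} + W\right)$)
$\left(O{\left(-16 \right)} + Z{\left(-20,11 \right)}\right) t{\left(-21 \right)} = \left(\frac{2}{33} \left(-16\right) \left(1 + 33 \left(-16\right)\right) + \left(11 - 20\right)\right) \left(-12\right) = \left(\frac{2}{33} \left(-16\right) \left(1 - 528\right) - 9\right) \left(-12\right) = \left(\frac{2}{33} \left(-16\right) \left(-527\right) - 9\right) \left(-12\right) = \left(\frac{16864}{33} - 9\right) \left(-12\right) = \frac{16567}{33} \left(-12\right) = - \frac{66268}{11}$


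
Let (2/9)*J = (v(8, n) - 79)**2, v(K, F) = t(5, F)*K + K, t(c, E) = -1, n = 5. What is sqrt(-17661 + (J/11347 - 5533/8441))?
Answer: I*sqrt(648008116462606601618)/191560054 ≈ 132.89*I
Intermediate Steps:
v(K, F) = 0 (v(K, F) = -K + K = 0)
J = 56169/2 (J = 9*(0 - 79)**2/2 = (9/2)*(-79)**2 = (9/2)*6241 = 56169/2 ≈ 28085.)
sqrt(-17661 + (J/11347 - 5533/8441)) = sqrt(-17661 + ((56169/2)/11347 - 5533/8441)) = sqrt(-17661 + ((56169/2)*(1/11347) - 5533*1/8441)) = sqrt(-17661 + (56169/22694 - 5533/8441)) = sqrt(-17661 + 348556627/191560054) = sqrt(-3382793557067/191560054) = I*sqrt(648008116462606601618)/191560054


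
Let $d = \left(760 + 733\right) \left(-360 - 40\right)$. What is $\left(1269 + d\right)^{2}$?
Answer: $355133756761$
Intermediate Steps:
$d = -597200$ ($d = 1493 \left(-400\right) = -597200$)
$\left(1269 + d\right)^{2} = \left(1269 - 597200\right)^{2} = \left(-595931\right)^{2} = 355133756761$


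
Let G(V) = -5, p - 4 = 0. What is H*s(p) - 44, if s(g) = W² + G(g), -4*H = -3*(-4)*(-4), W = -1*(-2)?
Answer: -56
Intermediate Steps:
p = 4 (p = 4 + 0 = 4)
W = 2
H = 12 (H = -(-3*(-4))*(-4)/4 = -3*(-4) = -¼*(-48) = 12)
s(g) = -1 (s(g) = 2² - 5 = 4 - 5 = -1)
H*s(p) - 44 = 12*(-1) - 44 = -12 - 44 = -56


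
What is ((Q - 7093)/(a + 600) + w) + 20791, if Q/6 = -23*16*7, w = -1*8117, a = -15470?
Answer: 188484929/14870 ≈ 12676.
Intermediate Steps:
w = -8117
Q = -15456 (Q = 6*(-23*16*7) = 6*(-368*7) = 6*(-2576) = -15456)
((Q - 7093)/(a + 600) + w) + 20791 = ((-15456 - 7093)/(-15470 + 600) - 8117) + 20791 = (-22549/(-14870) - 8117) + 20791 = (-22549*(-1/14870) - 8117) + 20791 = (22549/14870 - 8117) + 20791 = -120677241/14870 + 20791 = 188484929/14870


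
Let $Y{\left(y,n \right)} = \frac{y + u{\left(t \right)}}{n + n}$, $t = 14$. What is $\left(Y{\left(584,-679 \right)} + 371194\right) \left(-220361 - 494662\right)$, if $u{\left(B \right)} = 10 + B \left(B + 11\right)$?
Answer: $- \frac{180214578535842}{679} \approx -2.6541 \cdot 10^{11}$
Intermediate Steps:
$u{\left(B \right)} = 10 + B \left(11 + B\right)$
$Y{\left(y,n \right)} = \frac{360 + y}{2 n}$ ($Y{\left(y,n \right)} = \frac{y + \left(10 + 14^{2} + 11 \cdot 14\right)}{n + n} = \frac{y + \left(10 + 196 + 154\right)}{2 n} = \left(y + 360\right) \frac{1}{2 n} = \left(360 + y\right) \frac{1}{2 n} = \frac{360 + y}{2 n}$)
$\left(Y{\left(584,-679 \right)} + 371194\right) \left(-220361 - 494662\right) = \left(\frac{360 + 584}{2 \left(-679\right)} + 371194\right) \left(-220361 - 494662\right) = \left(\frac{1}{2} \left(- \frac{1}{679}\right) 944 + 371194\right) \left(-715023\right) = \left(- \frac{472}{679} + 371194\right) \left(-715023\right) = \frac{252040254}{679} \left(-715023\right) = - \frac{180214578535842}{679}$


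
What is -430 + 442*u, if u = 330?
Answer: 145430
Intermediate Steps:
-430 + 442*u = -430 + 442*330 = -430 + 145860 = 145430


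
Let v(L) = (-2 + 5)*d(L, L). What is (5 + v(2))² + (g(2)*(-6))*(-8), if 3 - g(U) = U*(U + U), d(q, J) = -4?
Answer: -191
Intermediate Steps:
g(U) = 3 - 2*U² (g(U) = 3 - U*(U + U) = 3 - U*2*U = 3 - 2*U²)
v(L) = -12 (v(L) = (-2 + 5)*(-4) = 3*(-4) = -12)
(5 + v(2))² + (g(2)*(-6))*(-8) = (5 - 12)² + ((3 - 2*2²)*(-6))*(-8) = (-7)² + ((3 - 2*4)*(-6))*(-8) = 49 + ((3 - 8)*(-6))*(-8) = 49 - 5*(-6)*(-8) = 49 + 30*(-8) = 49 - 240 = -191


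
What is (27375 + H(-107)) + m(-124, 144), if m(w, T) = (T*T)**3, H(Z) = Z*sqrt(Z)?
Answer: 8916100475631 - 107*I*sqrt(107) ≈ 8.9161e+12 - 1106.8*I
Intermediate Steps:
H(Z) = Z**(3/2)
m(w, T) = T**6 (m(w, T) = (T**2)**3 = T**6)
(27375 + H(-107)) + m(-124, 144) = (27375 + (-107)**(3/2)) + 144**6 = (27375 - 107*I*sqrt(107)) + 8916100448256 = 8916100475631 - 107*I*sqrt(107)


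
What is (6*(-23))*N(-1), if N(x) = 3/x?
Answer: 414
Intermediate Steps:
(6*(-23))*N(-1) = (6*(-23))*(3/(-1)) = -414*(-1) = -138*(-3) = 414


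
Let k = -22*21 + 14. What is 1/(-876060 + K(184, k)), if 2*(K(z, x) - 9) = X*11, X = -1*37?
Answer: -2/1752509 ≈ -1.1412e-6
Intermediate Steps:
k = -448 (k = -462 + 14 = -448)
X = -37
K(z, x) = -389/2 (K(z, x) = 9 + (-37*11)/2 = 9 + (½)*(-407) = 9 - 407/2 = -389/2)
1/(-876060 + K(184, k)) = 1/(-876060 - 389/2) = 1/(-1752509/2) = -2/1752509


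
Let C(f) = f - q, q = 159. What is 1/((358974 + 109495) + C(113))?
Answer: 1/468423 ≈ 2.1348e-6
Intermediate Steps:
C(f) = -159 + f (C(f) = f - 1*159 = f - 159 = -159 + f)
1/((358974 + 109495) + C(113)) = 1/((358974 + 109495) + (-159 + 113)) = 1/(468469 - 46) = 1/468423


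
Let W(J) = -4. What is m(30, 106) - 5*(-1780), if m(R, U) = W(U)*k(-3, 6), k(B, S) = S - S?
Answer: 8900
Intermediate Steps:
k(B, S) = 0
m(R, U) = 0 (m(R, U) = -4*0 = 0)
m(30, 106) - 5*(-1780) = 0 - 5*(-1780) = 0 + 8900 = 8900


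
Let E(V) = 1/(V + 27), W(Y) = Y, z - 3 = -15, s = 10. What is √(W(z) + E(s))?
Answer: I*√16391/37 ≈ 3.4602*I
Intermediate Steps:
z = -12 (z = 3 - 15 = -12)
E(V) = 1/(27 + V)
√(W(z) + E(s)) = √(-12 + 1/(27 + 10)) = √(-12 + 1/37) = √(-443/37) = I*√16391/37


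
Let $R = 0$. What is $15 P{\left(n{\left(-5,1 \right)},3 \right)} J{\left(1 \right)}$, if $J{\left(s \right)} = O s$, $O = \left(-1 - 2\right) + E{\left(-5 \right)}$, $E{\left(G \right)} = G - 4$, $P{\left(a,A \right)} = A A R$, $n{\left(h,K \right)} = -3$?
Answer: $0$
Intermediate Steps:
$P{\left(a,A \right)} = 0$ ($P{\left(a,A \right)} = A A 0 = A^{2} \cdot 0 = 0$)
$E{\left(G \right)} = -4 + G$
$O = -12$ ($O = \left(-1 - 2\right) - 9 = -3 - 9 = -12$)
$J{\left(s \right)} = - 12 s$
$15 P{\left(n{\left(-5,1 \right)},3 \right)} J{\left(1 \right)} = 15 \cdot 0 \left(\left(-12\right) 1\right) = 0 \left(-12\right) = 0$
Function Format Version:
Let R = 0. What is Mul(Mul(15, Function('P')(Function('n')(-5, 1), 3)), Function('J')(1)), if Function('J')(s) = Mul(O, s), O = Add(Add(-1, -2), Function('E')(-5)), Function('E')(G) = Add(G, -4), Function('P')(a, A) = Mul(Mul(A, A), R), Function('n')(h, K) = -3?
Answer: 0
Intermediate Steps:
Function('P')(a, A) = 0 (Function('P')(a, A) = Mul(Mul(A, A), 0) = Mul(Pow(A, 2), 0) = 0)
Function('E')(G) = Add(-4, G)
O = -12 (O = Add(Add(-1, -2), Add(-4, -5)) = Add(-3, -9) = -12)
Function('J')(s) = Mul(-12, s)
Mul(Mul(15, Function('P')(Function('n')(-5, 1), 3)), Function('J')(1)) = Mul(Mul(15, 0), Mul(-12, 1)) = Mul(0, -12) = 0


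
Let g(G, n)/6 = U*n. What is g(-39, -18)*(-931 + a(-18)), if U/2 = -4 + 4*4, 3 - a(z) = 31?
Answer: 2485728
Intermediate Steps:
a(z) = -28 (a(z) = 3 - 1*31 = 3 - 31 = -28)
U = 24 (U = 2*(-4 + 4*4) = 2*(-4 + 16) = 2*12 = 24)
g(G, n) = 144*n (g(G, n) = 6*(24*n) = 144*n)
g(-39, -18)*(-931 + a(-18)) = (144*(-18))*(-931 - 28) = -2592*(-959) = 2485728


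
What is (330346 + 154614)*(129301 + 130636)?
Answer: 126059047520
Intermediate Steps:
(330346 + 154614)*(129301 + 130636) = 484960*259937 = 126059047520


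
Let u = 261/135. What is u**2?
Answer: 841/225 ≈ 3.7378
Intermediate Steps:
u = 29/15 (u = 261*(1/135) = 29/15 ≈ 1.9333)
u**2 = (29/15)**2 = 841/225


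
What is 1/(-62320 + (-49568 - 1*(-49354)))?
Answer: -1/62534 ≈ -1.5991e-5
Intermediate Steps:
1/(-62320 + (-49568 - 1*(-49354))) = 1/(-62320 + (-49568 + 49354)) = 1/(-62320 - 214) = 1/(-62534) = -1/62534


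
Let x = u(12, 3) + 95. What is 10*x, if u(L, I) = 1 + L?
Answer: 1080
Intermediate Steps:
x = 108 (x = (1 + 12) + 95 = 13 + 95 = 108)
10*x = 10*108 = 1080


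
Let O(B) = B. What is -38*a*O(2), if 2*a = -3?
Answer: 114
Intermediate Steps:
a = -3/2 (a = (1/2)*(-3) = -3/2 ≈ -1.5000)
-38*a*O(2) = -(-57)*2 = -38*(-3) = 114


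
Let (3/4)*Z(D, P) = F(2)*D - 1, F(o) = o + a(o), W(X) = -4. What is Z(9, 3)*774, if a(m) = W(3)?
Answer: -19608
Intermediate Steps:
a(m) = -4
F(o) = -4 + o (F(o) = o - 4 = -4 + o)
Z(D, P) = -4/3 - 8*D/3 (Z(D, P) = 4*((-4 + 2)*D - 1)/3 = 4*(-2*D - 1)/3 = 4*(-1 - 2*D)/3 = -4/3 - 8*D/3)
Z(9, 3)*774 = (-4/3 - 8/3*9)*774 = (-4/3 - 24)*774 = -76/3*774 = -19608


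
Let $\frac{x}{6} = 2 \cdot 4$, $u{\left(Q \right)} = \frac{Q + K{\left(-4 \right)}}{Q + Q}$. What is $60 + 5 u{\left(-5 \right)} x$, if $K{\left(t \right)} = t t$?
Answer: $-204$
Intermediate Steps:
$K{\left(t \right)} = t^{2}$
$u{\left(Q \right)} = \frac{16 + Q}{2 Q}$ ($u{\left(Q \right)} = \frac{Q + \left(-4\right)^{2}}{Q + Q} = \frac{Q + 16}{2 Q} = \left(16 + Q\right) \frac{1}{2 Q} = \frac{16 + Q}{2 Q}$)
$x = 48$ ($x = 6 \cdot 2 \cdot 4 = 6 \cdot 8 = 48$)
$60 + 5 u{\left(-5 \right)} x = 60 + 5 \frac{16 - 5}{2 \left(-5\right)} 48 = 60 + 5 \cdot \frac{1}{2} \left(- \frac{1}{5}\right) 11 \cdot 48 = 60 + 5 \left(- \frac{11}{10}\right) 48 = 60 - 264 = -204$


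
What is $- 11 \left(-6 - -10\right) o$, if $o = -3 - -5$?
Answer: $-88$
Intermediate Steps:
$o = 2$ ($o = -3 + 5 = 2$)
$- 11 \left(-6 - -10\right) o = - 11 \left(-6 - -10\right) 2 = - 11 \left(-6 + 10\right) 2 = \left(-11\right) 4 \cdot 2 = \left(-44\right) 2 = -88$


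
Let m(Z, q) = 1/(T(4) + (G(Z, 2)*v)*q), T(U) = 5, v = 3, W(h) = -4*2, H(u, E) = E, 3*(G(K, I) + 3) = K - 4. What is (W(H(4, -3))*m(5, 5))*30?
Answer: 48/7 ≈ 6.8571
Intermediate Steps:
G(K, I) = -13/3 + K/3 (G(K, I) = -3 + (K - 4)/3 = -3 + (-4 + K)/3 = -3 + (-4/3 + K/3) = -13/3 + K/3)
W(h) = -8
m(Z, q) = 1/(5 + q*(-13 + Z)) (m(Z, q) = 1/(5 + ((-13/3 + Z/3)*3)*q) = 1/(5 + (-13 + Z)*q) = 1/(5 + q*(-13 + Z)))
(W(H(4, -3))*m(5, 5))*30 = -8/(5 + 5*(-13 + 5))*30 = -8/(5 + 5*(-8))*30 = -8/(5 - 40)*30 = -8/(-35)*30 = -8*(-1/35)*30 = (8/35)*30 = 48/7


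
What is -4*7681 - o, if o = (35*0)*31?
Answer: -30724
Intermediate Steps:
o = 0 (o = 0*31 = 0)
-4*7681 - o = -4*7681 - 1*0 = -30724 + 0 = -30724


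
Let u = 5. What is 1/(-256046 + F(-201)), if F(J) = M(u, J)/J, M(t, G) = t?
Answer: -201/51465251 ≈ -3.9055e-6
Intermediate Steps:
F(J) = 5/J
1/(-256046 + F(-201)) = 1/(-256046 + 5/(-201)) = 1/(-256046 + 5*(-1/201)) = 1/(-256046 - 5/201) = 1/(-51465251/201) = -201/51465251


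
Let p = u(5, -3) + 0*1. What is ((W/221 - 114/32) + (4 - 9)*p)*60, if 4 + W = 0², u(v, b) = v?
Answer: -1515915/884 ≈ -1714.8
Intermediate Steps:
W = -4 (W = -4 + 0² = -4 + 0 = -4)
p = 5 (p = 5 + 0*1 = 5 + 0 = 5)
((W/221 - 114/32) + (4 - 9)*p)*60 = ((-4/221 - 114/32) + (4 - 9)*5)*60 = ((-4*1/221 - 114*1/32) - 5*5)*60 = ((-4/221 - 57/16) - 25)*60 = (-12661/3536 - 25)*60 = -101061/3536*60 = -1515915/884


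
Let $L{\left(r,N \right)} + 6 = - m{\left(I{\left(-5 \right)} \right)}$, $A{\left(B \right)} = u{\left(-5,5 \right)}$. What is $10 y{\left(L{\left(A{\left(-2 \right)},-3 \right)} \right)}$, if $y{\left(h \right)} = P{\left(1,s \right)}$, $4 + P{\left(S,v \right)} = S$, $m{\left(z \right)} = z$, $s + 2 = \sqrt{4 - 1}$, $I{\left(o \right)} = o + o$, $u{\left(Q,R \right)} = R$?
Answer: $-30$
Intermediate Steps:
$I{\left(o \right)} = 2 o$
$s = -2 + \sqrt{3}$ ($s = -2 + \sqrt{4 - 1} = -2 + \sqrt{3} \approx -0.26795$)
$P{\left(S,v \right)} = -4 + S$
$A{\left(B \right)} = 5$
$L{\left(r,N \right)} = 4$ ($L{\left(r,N \right)} = -6 - 2 \left(-5\right) = -6 - -10 = -6 + 10 = 4$)
$y{\left(h \right)} = -3$ ($y{\left(h \right)} = -4 + 1 = -3$)
$10 y{\left(L{\left(A{\left(-2 \right)},-3 \right)} \right)} = 10 \left(-3\right) = -30$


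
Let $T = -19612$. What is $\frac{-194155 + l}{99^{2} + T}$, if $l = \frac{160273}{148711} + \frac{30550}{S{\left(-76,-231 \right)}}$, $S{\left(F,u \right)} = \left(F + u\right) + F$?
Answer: $\frac{11062834687006}{558798386843} \approx 19.798$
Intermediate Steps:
$S{\left(F,u \right)} = u + 2 F$
$l = - \frac{4481736491}{56956313}$ ($l = \frac{160273}{148711} + \frac{30550}{-231 + 2 \left(-76\right)} = 160273 \cdot \frac{1}{148711} + \frac{30550}{-231 - 152} = \frac{160273}{148711} + \frac{30550}{-383} = \frac{160273}{148711} + 30550 \left(- \frac{1}{383}\right) = \frac{160273}{148711} - \frac{30550}{383} = - \frac{4481736491}{56956313} \approx -78.687$)
$\frac{-194155 + l}{99^{2} + T} = \frac{-194155 - \frac{4481736491}{56956313}}{99^{2} - 19612} = - \frac{11062834687006}{56956313 \left(9801 - 19612\right)} = - \frac{11062834687006}{56956313 \left(-9811\right)} = \left(- \frac{11062834687006}{56956313}\right) \left(- \frac{1}{9811}\right) = \frac{11062834687006}{558798386843}$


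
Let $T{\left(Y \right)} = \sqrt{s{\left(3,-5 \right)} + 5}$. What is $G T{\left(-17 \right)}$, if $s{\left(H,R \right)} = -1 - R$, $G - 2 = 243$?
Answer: $735$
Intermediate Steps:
$G = 245$ ($G = 2 + 243 = 245$)
$T{\left(Y \right)} = 3$ ($T{\left(Y \right)} = \sqrt{\left(-1 - -5\right) + 5} = \sqrt{\left(-1 + 5\right) + 5} = \sqrt{4 + 5} = \sqrt{9} = 3$)
$G T{\left(-17 \right)} = 245 \cdot 3 = 735$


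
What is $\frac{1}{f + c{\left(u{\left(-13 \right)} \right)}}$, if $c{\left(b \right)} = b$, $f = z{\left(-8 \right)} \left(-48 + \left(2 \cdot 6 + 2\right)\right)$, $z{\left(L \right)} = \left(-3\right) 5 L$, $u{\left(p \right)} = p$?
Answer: $- \frac{1}{4093} \approx -0.00024432$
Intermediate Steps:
$z{\left(L \right)} = - 15 L$
$f = -4080$ ($f = \left(-15\right) \left(-8\right) \left(-48 + \left(2 \cdot 6 + 2\right)\right) = 120 \left(-48 + \left(12 + 2\right)\right) = 120 \left(-48 + 14\right) = 120 \left(-34\right) = -4080$)
$\frac{1}{f + c{\left(u{\left(-13 \right)} \right)}} = \frac{1}{-4080 - 13} = \frac{1}{-4093} = - \frac{1}{4093}$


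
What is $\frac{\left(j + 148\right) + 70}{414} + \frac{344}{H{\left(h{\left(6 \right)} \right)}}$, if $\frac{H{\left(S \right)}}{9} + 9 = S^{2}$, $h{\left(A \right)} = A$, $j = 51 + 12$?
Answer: $\frac{23411}{11178} \approx 2.0944$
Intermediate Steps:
$j = 63$
$H{\left(S \right)} = -81 + 9 S^{2}$
$\frac{\left(j + 148\right) + 70}{414} + \frac{344}{H{\left(h{\left(6 \right)} \right)}} = \frac{\left(63 + 148\right) + 70}{414} + \frac{344}{-81 + 9 \cdot 6^{2}} = \left(211 + 70\right) \frac{1}{414} + \frac{344}{-81 + 9 \cdot 36} = 281 \cdot \frac{1}{414} + \frac{344}{-81 + 324} = \frac{281}{414} + \frac{344}{243} = \frac{23411}{11178}$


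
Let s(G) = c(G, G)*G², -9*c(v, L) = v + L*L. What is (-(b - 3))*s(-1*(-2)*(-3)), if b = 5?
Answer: 240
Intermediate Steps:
c(v, L) = -v/9 - L²/9 (c(v, L) = -(v + L*L)/9 = -(v + L²)/9 = -v/9 - L²/9)
s(G) = G²*(-G/9 - G²/9) (s(G) = (-G/9 - G²/9)*G² = G²*(-G/9 - G²/9))
(-(b - 3))*s(-1*(-2)*(-3)) = (-(5 - 3))*((-1*(-2)*(-3))³*(-1 - (-1*(-2))*(-3))/9) = (-1*2)*((2*(-3))³*(-1 - 2*(-3))/9) = -2*(-6)³*(-1 - 1*(-6))/9 = -2*(-216)*(-1 + 6)/9 = -2*(-216)*5/9 = -2*(-120) = 240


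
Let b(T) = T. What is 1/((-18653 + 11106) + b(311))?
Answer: -1/7236 ≈ -0.00013820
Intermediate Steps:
1/((-18653 + 11106) + b(311)) = 1/((-18653 + 11106) + 311) = 1/(-7547 + 311) = 1/(-7236) = -1/7236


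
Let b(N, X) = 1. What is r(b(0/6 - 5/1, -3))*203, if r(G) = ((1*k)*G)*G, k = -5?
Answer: -1015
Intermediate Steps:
r(G) = -5*G² (r(G) = ((1*(-5))*G)*G = (-5*G)*G = -5*G²)
r(b(0/6 - 5/1, -3))*203 = -5*1²*203 = -5*1*203 = -5*203 = -1015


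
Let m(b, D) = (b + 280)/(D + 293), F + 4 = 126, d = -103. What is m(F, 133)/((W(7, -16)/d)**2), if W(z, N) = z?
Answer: 710803/3479 ≈ 204.31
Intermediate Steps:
F = 122 (F = -4 + 126 = 122)
m(b, D) = (280 + b)/(293 + D)
m(F, 133)/((W(7, -16)/d)**2) = ((280 + 122)/(293 + 133))/((7/(-103))**2) = (402/426)/((7*(-1/103))**2) = ((1/426)*402)/((-7/103)**2) = 67/(71*(49/10609)) = (67/71)*(10609/49) = 710803/3479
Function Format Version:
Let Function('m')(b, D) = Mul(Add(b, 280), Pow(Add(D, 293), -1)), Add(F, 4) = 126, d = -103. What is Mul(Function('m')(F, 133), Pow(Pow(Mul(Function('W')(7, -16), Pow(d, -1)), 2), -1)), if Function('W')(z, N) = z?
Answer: Rational(710803, 3479) ≈ 204.31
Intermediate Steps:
F = 122 (F = Add(-4, 126) = 122)
Function('m')(b, D) = Mul(Pow(Add(293, D), -1), Add(280, b)) (Function('m')(b, D) = Mul(Add(280, b), Pow(Add(293, D), -1)) = Mul(Pow(Add(293, D), -1), Add(280, b)))
Mul(Function('m')(F, 133), Pow(Pow(Mul(Function('W')(7, -16), Pow(d, -1)), 2), -1)) = Mul(Mul(Pow(Add(293, 133), -1), Add(280, 122)), Pow(Pow(Mul(7, Pow(-103, -1)), 2), -1)) = Mul(Mul(Pow(426, -1), 402), Pow(Pow(Mul(7, Rational(-1, 103)), 2), -1)) = Mul(Mul(Rational(1, 426), 402), Pow(Pow(Rational(-7, 103), 2), -1)) = Mul(Rational(67, 71), Pow(Rational(49, 10609), -1)) = Mul(Rational(67, 71), Rational(10609, 49)) = Rational(710803, 3479)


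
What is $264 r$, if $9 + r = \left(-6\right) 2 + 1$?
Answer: $-5280$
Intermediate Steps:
$r = -20$ ($r = -9 + \left(\left(-6\right) 2 + 1\right) = -9 + \left(-12 + 1\right) = -9 - 11 = -20$)
$264 r = 264 \left(-20\right) = -5280$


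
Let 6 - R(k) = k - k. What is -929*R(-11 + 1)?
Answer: -5574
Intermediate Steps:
R(k) = 6 (R(k) = 6 - (k - k) = 6 - 1*0 = 6 + 0 = 6)
-929*R(-11 + 1) = -929*6 = -5574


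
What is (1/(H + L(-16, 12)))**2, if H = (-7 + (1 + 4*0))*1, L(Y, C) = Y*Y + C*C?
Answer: 1/155236 ≈ 6.4418e-6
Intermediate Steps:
L(Y, C) = C**2 + Y**2 (L(Y, C) = Y**2 + C**2 = C**2 + Y**2)
H = -6 (H = (-7 + (1 + 0))*1 = (-7 + 1)*1 = -6*1 = -6)
(1/(H + L(-16, 12)))**2 = (1/(-6 + (12**2 + (-16)**2)))**2 = (1/(-6 + (144 + 256)))**2 = (1/(-6 + 400))**2 = (1/394)**2 = 1/155236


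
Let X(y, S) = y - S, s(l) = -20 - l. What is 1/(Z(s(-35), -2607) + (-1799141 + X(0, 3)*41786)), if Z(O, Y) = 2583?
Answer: -1/1921916 ≈ -5.2031e-7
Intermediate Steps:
1/(Z(s(-35), -2607) + (-1799141 + X(0, 3)*41786)) = 1/(2583 + (-1799141 + (0 - 1*3)*41786)) = 1/(2583 + (-1799141 + (0 - 3)*41786)) = 1/(2583 + (-1799141 - 3*41786)) = 1/(2583 + (-1799141 - 125358)) = 1/(2583 - 1924499) = 1/(-1921916) = -1/1921916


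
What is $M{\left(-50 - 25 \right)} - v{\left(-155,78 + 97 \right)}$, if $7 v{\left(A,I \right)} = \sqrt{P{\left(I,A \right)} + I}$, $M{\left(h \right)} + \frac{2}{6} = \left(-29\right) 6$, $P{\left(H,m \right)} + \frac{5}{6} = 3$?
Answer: $- \frac{523}{3} - \frac{\sqrt{6378}}{42} \approx -176.23$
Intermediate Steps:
$P{\left(H,m \right)} = \frac{13}{6}$ ($P{\left(H,m \right)} = - \frac{5}{6} + 3 = \frac{13}{6}$)
$M{\left(h \right)} = - \frac{523}{3}$ ($M{\left(h \right)} = - \frac{1}{3} - 174 = - \frac{523}{3}$)
$v{\left(A,I \right)} = \frac{\sqrt{\frac{13}{6} + I}}{7}$
$M{\left(-50 - 25 \right)} - v{\left(-155,78 + 97 \right)} = - \frac{523}{3} - \frac{\sqrt{78 + 36 \left(78 + 97\right)}}{42} = - \frac{523}{3} - \frac{\sqrt{78 + 36 \cdot 175}}{42} = - \frac{523}{3} - \frac{\sqrt{78 + 6300}}{42} = - \frac{523}{3} - \frac{\sqrt{6378}}{42}$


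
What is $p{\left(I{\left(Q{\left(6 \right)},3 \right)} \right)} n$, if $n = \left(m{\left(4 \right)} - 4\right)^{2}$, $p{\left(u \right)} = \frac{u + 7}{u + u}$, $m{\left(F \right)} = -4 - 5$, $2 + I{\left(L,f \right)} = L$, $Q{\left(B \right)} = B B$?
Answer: $\frac{6929}{68} \approx 101.9$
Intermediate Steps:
$Q{\left(B \right)} = B^{2}$
$I{\left(L,f \right)} = -2 + L$
$m{\left(F \right)} = -9$ ($m{\left(F \right)} = -4 - 5 = -9$)
$p{\left(u \right)} = \frac{7 + u}{2 u}$
$n = 169$ ($n = \left(-9 - 4\right)^{2} = \left(-13\right)^{2} = 169$)
$p{\left(I{\left(Q{\left(6 \right)},3 \right)} \right)} n = \frac{7 - \left(2 - 6^{2}\right)}{2 \left(-2 + 6^{2}\right)} 169 = \frac{7 + \left(-2 + 36\right)}{2 \left(-2 + 36\right)} 169 = \frac{7 + 34}{2 \cdot 34} \cdot 169 = \frac{1}{2} \cdot \frac{1}{34} \cdot 41 \cdot 169 = \frac{41}{68} \cdot 169 = \frac{6929}{68}$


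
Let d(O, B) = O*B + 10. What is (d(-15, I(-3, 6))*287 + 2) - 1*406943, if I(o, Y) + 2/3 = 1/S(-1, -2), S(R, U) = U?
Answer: -798097/2 ≈ -3.9905e+5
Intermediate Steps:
I(o, Y) = -7/6 (I(o, Y) = -⅔ + 1/(-2) = -⅔ - ½ = -7/6)
d(O, B) = 10 + B*O (d(O, B) = B*O + 10 = 10 + B*O)
(d(-15, I(-3, 6))*287 + 2) - 1*406943 = ((10 - 7/6*(-15))*287 + 2) - 1*406943 = ((10 + 35/2)*287 + 2) - 406943 = ((55/2)*287 + 2) - 406943 = (15785/2 + 2) - 406943 = 15789/2 - 406943 = -798097/2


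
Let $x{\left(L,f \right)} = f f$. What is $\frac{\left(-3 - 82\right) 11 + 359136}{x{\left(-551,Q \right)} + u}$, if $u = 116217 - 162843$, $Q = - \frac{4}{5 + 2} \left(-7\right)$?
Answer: $- \frac{358201}{46610} \approx -7.6851$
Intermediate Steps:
$Q = 4$ ($Q = - \frac{4}{7} \left(-7\right) = \left(-4\right) \frac{1}{7} \left(-7\right) = \left(- \frac{4}{7}\right) \left(-7\right) = 4$)
$x{\left(L,f \right)} = f^{2}$
$u = -46626$
$\frac{\left(-3 - 82\right) 11 + 359136}{x{\left(-551,Q \right)} + u} = \frac{\left(-3 - 82\right) 11 + 359136}{4^{2} - 46626} = \frac{\left(-85\right) 11 + 359136}{16 - 46626} = \frac{-935 + 359136}{-46610} = 358201 \left(- \frac{1}{46610}\right) = - \frac{358201}{46610}$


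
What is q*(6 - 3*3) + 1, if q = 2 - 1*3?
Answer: 4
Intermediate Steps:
q = -1 (q = 2 - 3 = -1)
q*(6 - 3*3) + 1 = -(6 - 3*3) + 1 = -(6 - 9) + 1 = -1*(-3) + 1 = 3 + 1 = 4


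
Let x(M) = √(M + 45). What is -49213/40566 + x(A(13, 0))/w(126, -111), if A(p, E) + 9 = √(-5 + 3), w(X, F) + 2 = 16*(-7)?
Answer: -49213/40566 - √(36 + I*√2)/114 ≈ -1.2658 - 0.0010336*I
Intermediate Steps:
w(X, F) = -114 (w(X, F) = -2 + 16*(-7) = -2 - 112 = -114)
A(p, E) = -9 + I*√2 (A(p, E) = -9 + √(-5 + 3) = -9 + √(-2) = -9 + I*√2)
x(M) = √(45 + M)
-49213/40566 + x(A(13, 0))/w(126, -111) = -49213/40566 + √(45 + (-9 + I*√2))/(-114) = -49213*1/40566 + √(36 + I*√2)*(-1/114) = -49213/40566 - √(36 + I*√2)/114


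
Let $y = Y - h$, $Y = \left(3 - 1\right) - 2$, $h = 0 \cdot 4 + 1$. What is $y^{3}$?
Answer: $-1$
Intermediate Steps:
$h = 1$ ($h = 0 + 1 = 1$)
$Y = 0$ ($Y = \left(3 - 1\right) - 2 = 2 - 2 = 0$)
$y = -1$ ($y = 0 - 1 = -1$)
$y^{3} = \left(-1\right)^{3} = -1$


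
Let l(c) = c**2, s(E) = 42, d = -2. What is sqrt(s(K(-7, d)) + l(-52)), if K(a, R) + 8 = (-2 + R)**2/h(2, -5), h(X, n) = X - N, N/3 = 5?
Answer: sqrt(2746) ≈ 52.402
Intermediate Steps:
N = 15 (N = 3*5 = 15)
h(X, n) = -15 + X (h(X, n) = X - 1*15 = X - 15 = -15 + X)
K(a, R) = -8 - (-2 + R)**2/13 (K(a, R) = -8 + (-2 + R)**2/(-15 + 2) = -8 + (-2 + R)**2/(-13) = -8 + (-2 + R)**2*(-1/13) = -8 - (-2 + R)**2/13)
sqrt(s(K(-7, d)) + l(-52)) = sqrt(42 + (-52)**2) = sqrt(42 + 2704) = sqrt(2746)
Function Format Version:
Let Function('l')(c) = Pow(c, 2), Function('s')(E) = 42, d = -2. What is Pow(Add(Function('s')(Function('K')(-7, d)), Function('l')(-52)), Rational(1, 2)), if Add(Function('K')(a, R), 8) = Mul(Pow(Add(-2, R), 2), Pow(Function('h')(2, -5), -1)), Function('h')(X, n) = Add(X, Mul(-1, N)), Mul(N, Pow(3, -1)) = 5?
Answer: Pow(2746, Rational(1, 2)) ≈ 52.402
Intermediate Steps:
N = 15 (N = Mul(3, 5) = 15)
Function('h')(X, n) = Add(-15, X) (Function('h')(X, n) = Add(X, Mul(-1, 15)) = Add(X, -15) = Add(-15, X))
Function('K')(a, R) = Add(-8, Mul(Rational(-1, 13), Pow(Add(-2, R), 2))) (Function('K')(a, R) = Add(-8, Mul(Pow(Add(-2, R), 2), Pow(Add(-15, 2), -1))) = Add(-8, Mul(Pow(Add(-2, R), 2), Pow(-13, -1))) = Add(-8, Mul(Pow(Add(-2, R), 2), Rational(-1, 13))) = Add(-8, Mul(Rational(-1, 13), Pow(Add(-2, R), 2))))
Pow(Add(Function('s')(Function('K')(-7, d)), Function('l')(-52)), Rational(1, 2)) = Pow(Add(42, Pow(-52, 2)), Rational(1, 2)) = Pow(Add(42, 2704), Rational(1, 2)) = Pow(2746, Rational(1, 2))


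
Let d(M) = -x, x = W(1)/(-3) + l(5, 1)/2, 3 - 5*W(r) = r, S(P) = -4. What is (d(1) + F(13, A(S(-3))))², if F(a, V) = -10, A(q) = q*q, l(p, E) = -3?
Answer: 63001/900 ≈ 70.001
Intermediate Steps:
A(q) = q²
W(r) = ⅗ - r/5
x = -49/30 (x = (⅗ - ⅕*1)/(-3) - 3/2 = (⅗ - ⅕)*(-⅓) - 3*½ = (⅖)*(-⅓) - 3/2 = -2/15 - 3/2 = -49/30 ≈ -1.6333)
d(M) = 49/30 (d(M) = -1*(-49/30) = 49/30)
(d(1) + F(13, A(S(-3))))² = (49/30 - 10)² = (-251/30)² = 63001/900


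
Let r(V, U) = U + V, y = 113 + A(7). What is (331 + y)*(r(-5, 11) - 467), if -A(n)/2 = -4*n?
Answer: -230500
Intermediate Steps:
A(n) = 8*n (A(n) = -(-8)*n = 8*n)
y = 169 (y = 113 + 8*7 = 113 + 56 = 169)
(331 + y)*(r(-5, 11) - 467) = (331 + 169)*((11 - 5) - 467) = 500*(6 - 467) = 500*(-461) = -230500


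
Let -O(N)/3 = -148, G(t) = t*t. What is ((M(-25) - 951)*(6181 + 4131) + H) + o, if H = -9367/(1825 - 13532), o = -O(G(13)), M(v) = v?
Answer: -117830430525/11707 ≈ -1.0065e+7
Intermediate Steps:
G(t) = t²
O(N) = 444 (O(N) = -3*(-148) = 444)
o = -444 (o = -1*444 = -444)
H = 9367/11707 (H = -9367/(-11707) = -9367*(-1/11707) = 9367/11707 ≈ 0.80012)
((M(-25) - 951)*(6181 + 4131) + H) + o = ((-25 - 951)*(6181 + 4131) + 9367/11707) - 444 = (-976*10312 + 9367/11707) - 444 = (-10064512 + 9367/11707) - 444 = -117825232617/11707 - 444 = -117830430525/11707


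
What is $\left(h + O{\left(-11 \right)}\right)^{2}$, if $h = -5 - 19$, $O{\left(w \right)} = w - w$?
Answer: $576$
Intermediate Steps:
$O{\left(w \right)} = 0$
$h = -24$ ($h = -5 - 19 = -24$)
$\left(h + O{\left(-11 \right)}\right)^{2} = \left(-24 + 0\right)^{2} = \left(-24\right)^{2} = 576$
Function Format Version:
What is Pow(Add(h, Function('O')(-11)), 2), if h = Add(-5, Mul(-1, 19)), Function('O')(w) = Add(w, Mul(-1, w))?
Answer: 576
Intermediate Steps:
Function('O')(w) = 0
h = -24 (h = Add(-5, -19) = -24)
Pow(Add(h, Function('O')(-11)), 2) = Pow(Add(-24, 0), 2) = Pow(-24, 2) = 576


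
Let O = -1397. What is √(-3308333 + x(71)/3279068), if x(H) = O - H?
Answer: I*√2223259108900984726/819767 ≈ 1818.9*I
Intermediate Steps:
x(H) = -1397 - H
√(-3308333 + x(71)/3279068) = √(-3308333 + (-1397 - 1*71)/3279068) = √(-3308333 + (-1397 - 71)*(1/3279068)) = √(-3308333 - 1468*1/3279068) = √(-3308333 - 367/819767) = √(-2712062218778/819767) = I*√2223259108900984726/819767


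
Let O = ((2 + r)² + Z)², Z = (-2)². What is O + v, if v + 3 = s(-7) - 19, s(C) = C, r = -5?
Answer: 140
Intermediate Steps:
Z = 4
v = -29 (v = -3 + (-7 - 19) = -3 - 26 = -29)
O = 169 (O = ((2 - 5)² + 4)² = ((-3)² + 4)² = (9 + 4)² = 13² = 169)
O + v = 169 - 29 = 140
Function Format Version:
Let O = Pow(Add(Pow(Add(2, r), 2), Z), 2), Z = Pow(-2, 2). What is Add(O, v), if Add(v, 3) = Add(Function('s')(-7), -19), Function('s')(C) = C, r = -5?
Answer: 140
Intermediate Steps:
Z = 4
v = -29 (v = Add(-3, Add(-7, -19)) = Add(-3, -26) = -29)
O = 169 (O = Pow(Add(Pow(Add(2, -5), 2), 4), 2) = Pow(Add(Pow(-3, 2), 4), 2) = Pow(Add(9, 4), 2) = Pow(13, 2) = 169)
Add(O, v) = Add(169, -29) = 140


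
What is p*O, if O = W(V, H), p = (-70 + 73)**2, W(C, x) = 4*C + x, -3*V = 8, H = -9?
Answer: -177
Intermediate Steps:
V = -8/3 (V = -1/3*8 = -8/3 ≈ -2.6667)
W(C, x) = x + 4*C
p = 9 (p = 3**2 = 9)
O = -59/3 (O = -9 + 4*(-8/3) = -9 - 32/3 = -59/3 ≈ -19.667)
p*O = 9*(-59/3) = -177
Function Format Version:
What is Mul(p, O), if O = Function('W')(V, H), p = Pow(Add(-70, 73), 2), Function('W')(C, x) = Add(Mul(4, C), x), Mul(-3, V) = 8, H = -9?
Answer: -177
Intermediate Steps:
V = Rational(-8, 3) (V = Mul(Rational(-1, 3), 8) = Rational(-8, 3) ≈ -2.6667)
Function('W')(C, x) = Add(x, Mul(4, C))
p = 9 (p = Pow(3, 2) = 9)
O = Rational(-59, 3) (O = Add(-9, Mul(4, Rational(-8, 3))) = Add(-9, Rational(-32, 3)) = Rational(-59, 3) ≈ -19.667)
Mul(p, O) = Mul(9, Rational(-59, 3)) = -177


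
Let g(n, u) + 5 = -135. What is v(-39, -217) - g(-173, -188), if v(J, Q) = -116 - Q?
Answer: 241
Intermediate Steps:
g(n, u) = -140 (g(n, u) = -5 - 135 = -140)
v(-39, -217) - g(-173, -188) = (-116 - 1*(-217)) - 1*(-140) = (-116 + 217) + 140 = 101 + 140 = 241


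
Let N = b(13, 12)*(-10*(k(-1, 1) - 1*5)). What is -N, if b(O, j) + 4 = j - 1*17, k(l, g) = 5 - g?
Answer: 90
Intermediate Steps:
b(O, j) = -21 + j (b(O, j) = -4 + (j - 1*17) = -4 + (j - 17) = -4 + (-17 + j) = -21 + j)
N = -90 (N = (-21 + 12)*(-10*((5 - 1*1) - 1*5)) = -(-90)*((5 - 1) - 5) = -(-90)*(4 - 5) = -(-90)*(-1) = -9*10 = -90)
-N = -1*(-90) = 90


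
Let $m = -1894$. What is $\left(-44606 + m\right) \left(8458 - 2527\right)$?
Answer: $-275791500$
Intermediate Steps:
$\left(-44606 + m\right) \left(8458 - 2527\right) = \left(-44606 - 1894\right) \left(8458 - 2527\right) = \left(-46500\right) 5931 = -275791500$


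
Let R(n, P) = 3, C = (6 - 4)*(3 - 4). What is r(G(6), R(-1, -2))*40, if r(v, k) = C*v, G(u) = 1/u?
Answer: -40/3 ≈ -13.333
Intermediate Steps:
C = -2 (C = 2*(-1) = -2)
r(v, k) = -2*v
r(G(6), R(-1, -2))*40 = -2/6*40 = -2*1/6*40 = -1/3*40 = -40/3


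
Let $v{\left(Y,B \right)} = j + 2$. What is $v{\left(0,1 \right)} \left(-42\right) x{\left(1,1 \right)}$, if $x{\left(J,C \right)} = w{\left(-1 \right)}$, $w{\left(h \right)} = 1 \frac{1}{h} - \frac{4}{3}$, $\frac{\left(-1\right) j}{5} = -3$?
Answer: $1666$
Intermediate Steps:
$j = 15$ ($j = \left(-5\right) \left(-3\right) = 15$)
$v{\left(Y,B \right)} = 17$ ($v{\left(Y,B \right)} = 15 + 2 = 17$)
$w{\left(h \right)} = - \frac{4}{3} + \frac{1}{h}$ ($w{\left(h \right)} = \frac{1}{h} - \frac{4}{3} = - \frac{4}{3} + \frac{1}{h}$)
$x{\left(J,C \right)} = - \frac{7}{3}$ ($x{\left(J,C \right)} = - \frac{4}{3} + \frac{1}{-1} = - \frac{4}{3} - 1 = - \frac{7}{3}$)
$v{\left(0,1 \right)} \left(-42\right) x{\left(1,1 \right)} = 17 \left(-42\right) \left(- \frac{7}{3}\right) = \left(-714\right) \left(- \frac{7}{3}\right) = 1666$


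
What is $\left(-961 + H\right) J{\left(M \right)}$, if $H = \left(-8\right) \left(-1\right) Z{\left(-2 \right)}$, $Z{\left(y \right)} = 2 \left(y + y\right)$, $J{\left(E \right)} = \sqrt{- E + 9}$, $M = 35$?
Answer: $- 1025 i \sqrt{26} \approx - 5226.5 i$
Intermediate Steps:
$J{\left(E \right)} = \sqrt{9 - E}$
$Z{\left(y \right)} = 4 y$ ($Z{\left(y \right)} = 2 \cdot 2 y = 4 y$)
$H = -64$ ($H = \left(-8\right) \left(-1\right) 4 \left(-2\right) = 8 \left(-8\right) = -64$)
$\left(-961 + H\right) J{\left(M \right)} = \left(-961 - 64\right) \sqrt{9 - 35} = - 1025 \sqrt{9 - 35} = - 1025 \sqrt{-26} = - 1025 i \sqrt{26}$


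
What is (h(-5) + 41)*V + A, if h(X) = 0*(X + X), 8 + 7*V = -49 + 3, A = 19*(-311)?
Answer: -43577/7 ≈ -6225.3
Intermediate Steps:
A = -5909
V = -54/7 (V = -8/7 + (-49 + 3)/7 = -8/7 + (⅐)*(-46) = -8/7 - 46/7 = -54/7 ≈ -7.7143)
h(X) = 0 (h(X) = 0*(2*X) = 0)
(h(-5) + 41)*V + A = (0 + 41)*(-54/7) - 5909 = 41*(-54/7) - 5909 = -2214/7 - 5909 = -43577/7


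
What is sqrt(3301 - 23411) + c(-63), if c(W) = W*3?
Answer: -189 + I*sqrt(20110) ≈ -189.0 + 141.81*I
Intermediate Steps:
c(W) = 3*W
sqrt(3301 - 23411) + c(-63) = sqrt(3301 - 23411) + 3*(-63) = sqrt(-20110) - 189 = I*sqrt(20110) - 189 = -189 + I*sqrt(20110)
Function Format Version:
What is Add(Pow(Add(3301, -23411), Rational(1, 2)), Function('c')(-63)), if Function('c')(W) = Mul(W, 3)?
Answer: Add(-189, Mul(I, Pow(20110, Rational(1, 2)))) ≈ Add(-189.00, Mul(141.81, I))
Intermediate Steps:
Function('c')(W) = Mul(3, W)
Add(Pow(Add(3301, -23411), Rational(1, 2)), Function('c')(-63)) = Add(Pow(Add(3301, -23411), Rational(1, 2)), Mul(3, -63)) = Add(Pow(-20110, Rational(1, 2)), -189) = Add(Mul(I, Pow(20110, Rational(1, 2))), -189) = Add(-189, Mul(I, Pow(20110, Rational(1, 2))))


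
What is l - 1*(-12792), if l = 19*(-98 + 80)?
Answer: 12450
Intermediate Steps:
l = -342 (l = 19*(-18) = -342)
l - 1*(-12792) = -342 - 1*(-12792) = -342 + 12792 = 12450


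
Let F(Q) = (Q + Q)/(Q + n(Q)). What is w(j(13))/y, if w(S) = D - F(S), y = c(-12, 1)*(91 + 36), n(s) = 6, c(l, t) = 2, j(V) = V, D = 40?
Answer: 367/2413 ≈ 0.15209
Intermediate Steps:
y = 254 (y = 2*(91 + 36) = 2*127 = 254)
F(Q) = 2*Q/(6 + Q) (F(Q) = (Q + Q)/(Q + 6) = (2*Q)/(6 + Q) = 2*Q/(6 + Q))
w(S) = 40 - 2*S/(6 + S)
w(j(13))/y = (2*(120 + 19*13)/(6 + 13))/254 = (2*(120 + 247)/19)*(1/254) = (2*(1/19)*367)*(1/254) = (734/19)*(1/254) = 367/2413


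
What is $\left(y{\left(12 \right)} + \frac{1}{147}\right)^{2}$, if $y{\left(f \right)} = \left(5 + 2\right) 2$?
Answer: $\frac{4239481}{21609} \approx 196.19$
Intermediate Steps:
$y{\left(f \right)} = 14$ ($y{\left(f \right)} = 7 \cdot 2 = 14$)
$\left(y{\left(12 \right)} + \frac{1}{147}\right)^{2} = \left(14 + \frac{1}{147}\right)^{2} = \left(\frac{2059}{147}\right)^{2} = \frac{4239481}{21609}$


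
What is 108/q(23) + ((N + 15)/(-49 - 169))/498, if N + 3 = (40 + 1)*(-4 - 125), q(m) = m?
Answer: 3948761/832324 ≈ 4.7443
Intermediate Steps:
N = -5292 (N = -3 + (40 + 1)*(-4 - 125) = -3 + 41*(-129) = -3 - 5289 = -5292)
108/q(23) + ((N + 15)/(-49 - 169))/498 = 108/23 + ((-5292 + 15)/(-49 - 169))/498 = 108*(1/23) - 5277/(-218)*(1/498) = 108/23 - 5277*(-1/218)*(1/498) = 108/23 + (5277/218)*(1/498) = 108/23 + 1759/36188 = 3948761/832324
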